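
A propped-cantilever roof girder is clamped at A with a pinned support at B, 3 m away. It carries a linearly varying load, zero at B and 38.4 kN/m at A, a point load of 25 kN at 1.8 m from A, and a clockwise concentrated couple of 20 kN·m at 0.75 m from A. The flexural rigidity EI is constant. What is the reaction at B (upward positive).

Choose R_B as the redundant. The primary structure is the cantilever fixed at A.
Primary-structure tip deflection at B by superposition:
  triangular load, peak 38.4 at the fixed end: w₀L⁴/(30EI) = 103.7/EI
  point load 25 at a = 1.8: Pa²(3L − a)/(6EI) = 97.2/EI
  clockwise couple 20 at a = 0.75: M₀a(2L − a)/(2EI) = 39.38/EI
  δ_0 = 240.3/EI
Flexibility coefficient — unit upward force at B: δ_{BB} = L³/(3EI) = 9/EI.
Compatibility at B: δ_0 − R_B·δ_{BB} = 0, so R_B = 240.3/9 = 26.7 kN.

R_B = 26.7 kN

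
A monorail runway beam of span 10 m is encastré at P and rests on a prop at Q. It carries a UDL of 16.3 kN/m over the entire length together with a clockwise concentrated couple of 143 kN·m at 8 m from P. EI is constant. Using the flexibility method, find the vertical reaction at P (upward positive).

Choose R_Q as the redundant. The primary structure is the cantilever fixed at P.
Primary-structure tip deflection at Q by superposition:
  UDL 16.3: wL⁴/(8EI) = 20375/EI
  clockwise couple 143 at a = 8: M₀a(2L − a)/(2EI) = 6864/EI
  δ_0 = 27239/EI
Flexibility coefficient — unit upward force at Q: δ_{QQ} = L³/(3EI) = 333.3/EI.
The prop prevents deflection at Q: R_Q = δ_0/δ_{QQ} = 27239/333.3 = 81.72 kN.
Vertical equilibrium: R_P = ΣP − R_Q = 163 − 81.72 = 81.28 kN.

R_P = 81.28 kN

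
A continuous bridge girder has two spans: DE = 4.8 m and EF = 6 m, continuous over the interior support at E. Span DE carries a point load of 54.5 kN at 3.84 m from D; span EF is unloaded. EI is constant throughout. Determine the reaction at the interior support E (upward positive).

R_E = 49.88 kN

Release continuity at E by inserting a hinge; the redundant is the internal moment M_E. The primary structure is two simply-supported spans DE and EF.
End slopes at the hinge E, treating each span as simply supported:
  span DE: point load 54.5 at a = 3.84: Pab(L + a)/(6LEI) = 60.27/EI
  relative rotation θ_0 = (60.27 + 0)/EI = 60.27/EI
A unit hogging moment at E produces rotation L₁/(3EI) + L₂/(3EI) = 3.6/EI.
Compatibility: M_E·(L₁+L₂)/(3EI) = θ_0, giving M_E = 16.74 kN·m (hogging).
Span DE, ΣM about D with M_E applied at E: R_E^{DE}·4.8 = 209.3 + 16.74, so R_E^{DE} = 47.09 kN and R_D = 54.5 − 47.09 = 7.412 kN.
Span EF, ΣM about F: R_E^{EF}·6 = 0 + 16.74, so R_E^{EF} = 2.79 kN and R_F = 0 − 2.79 = -2.79 kN.
R_E = 47.09 + 2.79 = 49.88 kN.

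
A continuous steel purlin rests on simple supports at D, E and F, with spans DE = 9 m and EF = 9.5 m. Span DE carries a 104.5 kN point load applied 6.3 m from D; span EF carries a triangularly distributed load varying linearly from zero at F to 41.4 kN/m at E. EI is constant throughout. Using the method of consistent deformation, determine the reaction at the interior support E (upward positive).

Release continuity at E by inserting a hinge; the redundant is the internal moment M_E. The primary structure is two simply-supported spans DE and EF.
Rotations at E on the released spans (each span's end-slope, ×1/EI):
  span DE: point load 104.5 at a = 6.3: Pab(L + a)/(6LEI) = 503.6/EI
  span EF: triangular load, peak 41.4: w₀L³/(45EI) = 788.8/EI
  relative rotation θ_0 = (503.6 + 788.8)/EI = 1292/EI
A unit hogging moment at E produces rotation L₁/(3EI) + L₂/(3EI) = 6.167/EI.
Slope continuity at E: θ_0 = M_E·6.167/EI, so M_E = 1292/6.167 = 209.6 kN·m (hogging).
Span DE, ΣM about D with M_E applied at E: R_E^{DE}·9 = 658.4 + 209.6, so R_E^{DE} = 96.44 kN and R_D = 104.5 − 96.44 = 8.063 kN.
Span EF, ΣM about F: R_E^{EF}·9.5 = 1245 + 209.6, so R_E^{EF} = 153.2 kN and R_F = 196.7 − 153.2 = 43.49 kN.
R_E = 96.44 + 153.2 = 249.6 kN.

R_E = 249.6 kN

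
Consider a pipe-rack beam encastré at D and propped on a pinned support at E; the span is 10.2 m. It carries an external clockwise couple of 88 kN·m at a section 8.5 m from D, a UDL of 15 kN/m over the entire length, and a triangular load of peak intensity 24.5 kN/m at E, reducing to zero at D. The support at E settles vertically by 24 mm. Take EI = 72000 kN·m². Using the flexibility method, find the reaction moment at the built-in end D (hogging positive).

M_D = 353.3 kN·m

Release the roller at E. Primary structure: cantilever fixed at D.
Downward deflection at the released point E due to the loads:
  clockwise couple 88 at a = 8.5: M₀a(2L − a)/(2EI) = 4451/EI
  UDL 15: wL⁴/(8EI) = 20296/EI
  triangular load, peak 24.5 at the free end: 11w₀L⁴/(120EI) = 24310/EI
  δ_0 = 49056/EI
Tip deflection under a unit load at E: L³/(3EI) = 353.7/EI.
With EI = 72000 kN·m²: δ_0 = 0.68133 m and δ_{EE} = 0.004913 m/kN.
Compatibility — the beam at E must follow the support down by 0.024 m: δ_0 − R_E·δ_{EE} = 0.024, so R_E = (0.68133 − 0.024)/0.004913 = 133.8 kN.
Moment equilibrium about D: M_D = Σ(load moments about D) − R_E·L = 1718 − 133.8×10.2 = 353.3 kN·m.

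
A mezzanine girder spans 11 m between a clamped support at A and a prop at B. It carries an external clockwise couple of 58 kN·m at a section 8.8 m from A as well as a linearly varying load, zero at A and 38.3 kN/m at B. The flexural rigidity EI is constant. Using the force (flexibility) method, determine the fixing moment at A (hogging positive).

Take the reaction at B as the redundant and release it; the primary structure is a cantilever fixed at A.
Primary-structure tip deflection at B by superposition:
  clockwise couple 58 at a = 8.8: M₀a(2L − a)/(2EI) = 3369/EI
  triangular load, peak 38.3 at the free end: 11w₀L⁴/(120EI) = 51402/EI
  δ_0 = 54771/EI
Flexibility coefficient — unit upward force at B: δ_{BB} = L³/(3EI) = 443.7/EI.
Compatibility at B: δ_0 − R_B·δ_{BB} = 0, so R_B = 54771/443.7 = 123.5 kN.
Moment equilibrium about A: M_A = Σ(load moments about A) − R_B·L = 1603 − 123.5×11 = 244.8 kN·m.

M_A = 244.8 kN·m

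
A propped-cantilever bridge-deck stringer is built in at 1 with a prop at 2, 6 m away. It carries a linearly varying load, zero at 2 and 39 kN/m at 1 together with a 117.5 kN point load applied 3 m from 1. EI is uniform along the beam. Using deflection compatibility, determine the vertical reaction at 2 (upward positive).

R_2 = 60.12 kN

Choose R_2 as the redundant. The primary structure is the cantilever fixed at 1.
Primary-structure tip deflection at 2 by superposition:
  triangular load, peak 39 at the fixed end: w₀L⁴/(30EI) = 1685/EI
  point load 117.5 at a = 3: Pa²(3L − a)/(6EI) = 2644/EI
  δ_0 = 4329/EI
Tip deflection under a unit load at 2: L³/(3EI) = 72/EI.
The prop prevents deflection at 2: R_2 = δ_0/δ_{22} = 4329/72 = 60.12 kN.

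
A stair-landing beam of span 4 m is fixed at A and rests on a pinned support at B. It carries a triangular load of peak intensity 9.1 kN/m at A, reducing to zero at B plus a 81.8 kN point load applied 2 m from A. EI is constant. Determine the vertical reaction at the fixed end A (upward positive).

Choose R_B as the redundant. The primary structure is the cantilever fixed at A.
Primary-structure tip deflection at B by superposition:
  triangular load, peak 9.1 at the fixed end: w₀L⁴/(30EI) = 77.65/EI
  point load 81.8 at a = 2: Pa²(3L − a)/(6EI) = 545.3/EI
  δ_0 = 623/EI
Flexibility coefficient — unit upward force at B: δ_{BB} = L³/(3EI) = 21.33/EI.
The prop prevents deflection at B: R_B = δ_0/δ_{BB} = 623/21.33 = 29.2 kN.
Vertical equilibrium: R_A = ΣP − R_B = 100 − 29.2 = 70.8 kN.

R_A = 70.8 kN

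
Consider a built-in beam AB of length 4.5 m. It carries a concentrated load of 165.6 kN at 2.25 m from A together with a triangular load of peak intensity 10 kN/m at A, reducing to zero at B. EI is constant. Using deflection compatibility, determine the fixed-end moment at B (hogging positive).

Release both end moments; the primary structure is a simply-supported span AB with redundants M_A and M_B.
End rotations of the released simple span under the applied load (×1/EI):
  at A: point load 165.6 at a = 2.25: Pab(L + b)/(6LEI) = 209.6/EI
  at B: point load 165.6 at a = 2.25: Pab(L + a)/(6LEI) = 209.6/EI
  at A: triangular load, peak 10: w₀L³/(45EI) = 20.25/EI
  at B: triangular load, peak 10: 7w₀L³/(360EI) = 17.72/EI
  θ_A0 = 229.8/EI,  θ_B0 = 227.3/EI
Flexibility coefficients: a unit moment at one end gives L/(3EI) there and L/(6EI) at the far end, so f₁₁ = f₂₂ = 1.5/EI and f₁₂ = f₂₁ = 0.75/EI.
Compatibility — zero rotation at each built-in end:
  1.5 M_A + 0.75 M_B = 229.8
  0.75 M_A + 1.5 M_B = 227.3
Solving the pair gives M_A = 103.3 kN·m and M_B = 99.9 kN·m (hogging).

M_B = 99.9 kN·m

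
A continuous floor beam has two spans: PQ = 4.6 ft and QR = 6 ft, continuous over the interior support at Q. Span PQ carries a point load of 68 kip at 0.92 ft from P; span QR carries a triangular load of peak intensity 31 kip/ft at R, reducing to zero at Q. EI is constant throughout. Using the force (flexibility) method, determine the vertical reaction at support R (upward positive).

Take M_Q as the redundant. Released structure: two simple spans PQ and QR with a hinge at Q.
Discontinuity in slope at Q on the released structure — sum the simple-span end rotations:
  span PQ: point load 68 at a = 0.92: Pab(L + a)/(6LEI) = 46.04/EI
  span QR: triangular load, peak 31: 7w₀L³/(360EI) = 130.2/EI
  relative rotation θ_0 = (46.04 + 130.2)/EI = 176.2/EI
A unit hogging moment at Q produces rotation L₁/(3EI) + L₂/(3EI) = 3.533/EI.
Compatibility: M_Q·(L₁+L₂)/(3EI) = θ_0, giving M_Q = 49.88 kip·ft (hogging).
Span QR, ΣM about R: R_Q^{QR}·6 = 186 + 49.88, so R_Q^{QR} = 39.31 kip and R_R = 93 − 39.31 = 53.69 kip.

R_R = 53.69 kip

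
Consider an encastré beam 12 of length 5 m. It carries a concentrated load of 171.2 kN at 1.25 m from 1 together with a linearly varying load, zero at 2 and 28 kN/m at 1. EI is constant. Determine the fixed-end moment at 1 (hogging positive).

M_1 = 155.4 kN·m

Release both end moments; the primary structure is a simply-supported span 12 with redundants M_1 and M_2.
End rotations of the released simple span under the applied load (×1/EI):
  at 1: point load 171.2 at a = 1.25: Pab(L + b)/(6LEI) = 234.1/EI
  at 2: point load 171.2 at a = 1.25: Pab(L + a)/(6LEI) = 167.2/EI
  at 1: triangular load, peak 28: w₀L³/(45EI) = 77.78/EI
  at 2: triangular load, peak 28: 7w₀L³/(360EI) = 68.06/EI
  θ_10 = 311.8/EI,  θ_20 = 235.2/EI
Flexibility coefficients: a unit moment at one end gives L/(3EI) there and L/(6EI) at the far end, so f₁₁ = f₂₂ = 1.667/EI and f₁₂ = f₂₁ = 0.8333/EI.
Compatibility — zero rotation at each built-in end:
  1.667 M_1 + 0.8333 M_2 = 311.8
  0.8333 M_1 + 1.667 M_2 = 235.2
Solving the pair gives M_1 = 155.4 kN·m and M_2 = 63.46 kN·m (hogging).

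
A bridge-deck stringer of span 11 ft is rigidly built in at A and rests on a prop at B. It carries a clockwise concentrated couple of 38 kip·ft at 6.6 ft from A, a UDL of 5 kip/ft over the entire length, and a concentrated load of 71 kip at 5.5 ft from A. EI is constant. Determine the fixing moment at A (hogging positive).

Choose R_B as the redundant. The primary structure is the cantilever fixed at A.
Free-end deflection of the primary structure under the applied loading (downward +):
  clockwise couple 38 at a = 6.6: M₀a(2L − a)/(2EI) = 1931/EI
  UDL 5: wL⁴/(8EI) = 9151/EI
  point load 71 at a = 5.5: Pa²(3L − a)/(6EI) = 9844/EI
  δ_0 = 20926/EI
Flexibility coefficient — unit upward force at B: δ_{BB} = L³/(3EI) = 443.7/EI.
The prop prevents deflection at B: R_B = δ_0/δ_{BB} = 20926/443.7 = 47.17 kip.
Moment equilibrium about A: M_A = Σ(load moments about A) − R_B·L = 731 − 47.17×11 = 212.2 kip·ft.

M_A = 212.2 kip·ft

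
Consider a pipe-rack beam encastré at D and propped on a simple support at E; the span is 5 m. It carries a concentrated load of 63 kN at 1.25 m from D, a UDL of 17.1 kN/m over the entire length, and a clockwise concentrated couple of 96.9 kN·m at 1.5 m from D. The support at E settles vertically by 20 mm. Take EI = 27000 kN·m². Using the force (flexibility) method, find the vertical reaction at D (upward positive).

Release the roller at E. Primary structure: cantilever fixed at D.
Free-end deflection of the primary structure under the applied loading (downward +):
  point load 63 at a = 1.25: Pa²(3L − a)/(6EI) = 225.6/EI
  UDL 17.1: wL⁴/(8EI) = 1336/EI
  clockwise couple 96.9 at a = 1.5: M₀a(2L − a)/(2EI) = 617.7/EI
  δ_0 = 2179/EI
Flexibility coefficient — unit upward force at E: δ_{EE} = L³/(3EI) = 41.67/EI.
With EI = 27000 kN·m²: δ_0 = 0.080713 m and δ_{EE} = 0.001543 m/kN.
Compatibility — the beam at E must follow the support down by 0.02 m: δ_0 − R_E·δ_{EE} = 0.02, so R_E = (0.080713 − 0.02)/0.001543 = 39.34 kN.
Vertical equilibrium: R_D = ΣP − R_E = 148.5 − 39.34 = 109.2 kN.

R_D = 109.2 kN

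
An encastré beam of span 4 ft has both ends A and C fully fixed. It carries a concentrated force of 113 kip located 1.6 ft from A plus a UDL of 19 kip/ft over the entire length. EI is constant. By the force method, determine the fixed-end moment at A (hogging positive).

M_A = 90.42 kip·ft

Take the two fixed-end moments M_A, M_C as redundants; the released structure is the simple span AC.
End rotations of the released simple span under the applied load (×1/EI):
  at A: point load 113 at a = 1.6: Pab(L + b)/(6LEI) = 115.7/EI
  at C: point load 113 at a = 1.6: Pab(L + a)/(6LEI) = 101.2/EI
  at A: UDL 19: wL³/(24EI) = 50.67/EI
  at C: UDL 19: wL³/(24EI) = 50.67/EI
  θ_A0 = 166.4/EI,  θ_C0 = 151.9/EI
Flexibility coefficients: a unit moment at one end gives L/(3EI) there and L/(6EI) at the far end, so f₁₁ = f₂₂ = 1.333/EI and f₁₂ = f₂₁ = 0.6667/EI.
Compatibility — zero rotation at each built-in end:
  1.333 M_A + 0.6667 M_C = 166.4
  0.6667 M_A + 1.333 M_C = 151.9
Solving the pair gives M_A = 90.42 kip·ft and M_C = 68.73 kip·ft (hogging).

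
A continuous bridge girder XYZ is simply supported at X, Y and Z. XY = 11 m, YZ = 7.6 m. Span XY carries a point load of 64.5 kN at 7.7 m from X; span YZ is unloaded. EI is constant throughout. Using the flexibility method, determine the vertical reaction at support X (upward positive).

Insert a hinge at Y; M_Y is the redundant, and each span becomes simply supported.
Discontinuity in slope at Y on the released structure — sum the simple-span end rotations:
  span XY: point load 64.5 at a = 7.7: Pab(L + a)/(6LEI) = 464.4/EI
  relative rotation θ_0 = (464.4 + 0)/EI = 464.4/EI
A unit hogging moment at Y produces rotation L₁/(3EI) + L₂/(3EI) = 6.2/EI.
Slope continuity at Y: θ_0 = M_Y·6.2/EI, so M_Y = 464.4/6.2 = 74.9 kN·m (hogging).
Span XY, ΣM about X with M_Y applied at Y: R_Y^{XY}·11 = 496.6 + 74.9, so R_Y^{XY} = 51.96 kN and R_X = 64.5 − 51.96 = 12.54 kN.

R_X = 12.54 kN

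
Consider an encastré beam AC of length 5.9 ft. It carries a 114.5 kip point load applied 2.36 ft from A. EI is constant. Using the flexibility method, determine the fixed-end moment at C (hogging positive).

Take the two fixed-end moments M_A, M_C as redundants; the released structure is the simple span AC.
Simple-span end rotations at A and C under the given loads:
  at A: point load 114.5 at a = 2.36: Pab(L + b)/(6LEI) = 255.1/EI
  at C: point load 114.5 at a = 2.36: Pab(L + a)/(6LEI) = 223.2/EI
  θ_A0 = 255.1/EI,  θ_C0 = 223.2/EI
Flexibility coefficients: a unit moment at one end gives L/(3EI) there and L/(6EI) at the far end, so f₁₁ = f₂₂ = 1.967/EI and f₁₂ = f₂₁ = 0.9833/EI.
Compatibility — zero rotation at each built-in end:
  1.967 M_A + 0.9833 M_C = 255.1
  0.9833 M_A + 1.967 M_C = 223.2
Solving the pair gives M_A = 97.28 kip·ft and M_C = 64.85 kip·ft (hogging).

M_C = 64.85 kip·ft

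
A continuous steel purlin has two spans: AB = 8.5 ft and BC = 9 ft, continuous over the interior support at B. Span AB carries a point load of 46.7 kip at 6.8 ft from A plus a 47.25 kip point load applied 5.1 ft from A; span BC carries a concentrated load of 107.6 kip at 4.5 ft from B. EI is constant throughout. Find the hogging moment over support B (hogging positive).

Insert a hinge at B; M_B is the redundant, and each span becomes simply supported.
Rotations at B on the released spans (each span's end-slope, ×1/EI):
  span AB: point load 46.7 at a = 6.8: Pab(L + a)/(6LEI) = 162/EI
  span AB: point load 47.25 at a = 5.1: Pab(L + a)/(6LEI) = 218.5/EI
  span BC: point load 107.6 at a = 4.5: Pab(L + b)/(6LEI) = 544.7/EI
  relative rotation θ_0 = (380.4 + 544.7)/EI = 925.2/EI
A unit hogging moment at B produces rotation L₁/(3EI) + L₂/(3EI) = 5.833/EI.
Compatibility: M_B·(L₁+L₂)/(3EI) = θ_0, giving M_B = 158.6 kip·ft (hogging).

M_B = 158.6 kip·ft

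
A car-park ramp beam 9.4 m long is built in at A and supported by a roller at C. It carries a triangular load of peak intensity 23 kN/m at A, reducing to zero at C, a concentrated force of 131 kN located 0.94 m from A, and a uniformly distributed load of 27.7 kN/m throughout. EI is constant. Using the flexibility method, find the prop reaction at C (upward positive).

R_C = 121.2 kN

Choose R_C as the redundant. The primary structure is the cantilever fixed at A.
Downward deflection at the released point C due to the loads:
  triangular load, peak 23 at the fixed end: w₀L⁴/(30EI) = 5986/EI
  point load 131 at a = 0.94: Pa²(3L − a)/(6EI) = 525.9/EI
  UDL 27.7: wL⁴/(8EI) = 27033/EI
  δ_0 = 33545/EI
Flexibility coefficient — unit upward force at C: δ_{CC} = L³/(3EI) = 276.9/EI.
The prop prevents deflection at C: R_C = δ_0/δ_{CC} = 33545/276.9 = 121.2 kN.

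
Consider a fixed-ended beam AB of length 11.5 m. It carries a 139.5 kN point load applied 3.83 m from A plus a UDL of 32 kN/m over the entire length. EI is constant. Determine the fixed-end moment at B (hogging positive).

M_B = 471.3 kN·m

Release both end moments; the primary structure is a simply-supported span AB with redundants M_A and M_B.
Simple-span end rotations at A and B under the given loads:
  at A: point load 139.5 at a = 3.83: Pab(L + b)/(6LEI) = 1139/EI
  at B: point load 139.5 at a = 3.83: Pab(L + a)/(6LEI) = 910.5/EI
  at A: UDL 32: wL³/(24EI) = 2028/EI
  at B: UDL 32: wL³/(24EI) = 2028/EI
  θ_A0 = 3166/EI,  θ_B0 = 2938/EI
Flexibility coefficients: a unit moment at one end gives L/(3EI) there and L/(6EI) at the far end, so f₁₁ = f₂₂ = 3.833/EI and f₁₂ = f₂₁ = 1.917/EI.
Compatibility — zero rotation at each built-in end:
  3.833 M_A + 1.917 M_B = 3166
  1.917 M_A + 3.833 M_B = 2938
Solving the pair gives M_A = 590.3 kN·m and M_B = 471.3 kN·m (hogging).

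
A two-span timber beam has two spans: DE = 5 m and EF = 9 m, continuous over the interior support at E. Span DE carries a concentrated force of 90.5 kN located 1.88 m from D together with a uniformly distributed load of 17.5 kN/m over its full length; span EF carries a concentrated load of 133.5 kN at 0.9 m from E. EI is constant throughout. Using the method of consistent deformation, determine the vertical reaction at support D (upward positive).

R_D = 77.89 kN

Release continuity at E by inserting a hinge; the redundant is the internal moment M_E. The primary structure is two simply-supported spans DE and EF.
End slopes at the hinge E, treating each span as simply supported:
  span DE: point load 90.5 at a = 1.88: Pab(L + a)/(6LEI) = 121.7/EI
  span DE: UDL 17.5: wL³/(24EI) = 91.15/EI
  span EF: point load 133.5 at a = 0.9: Pab(L + b)/(6LEI) = 308.2/EI
  relative rotation θ_0 = (212.9 + 308.2)/EI = 521.1/EI
A unit hogging moment at E produces rotation L₁/(3EI) + L₂/(3EI) = 4.667/EI.
Slope continuity at E: θ_0 = M_E·4.667/EI, so M_E = 521.1/4.667 = 111.7 kN·m (hogging).
Span DE, ΣM about D with M_E applied at E: R_E^{DE}·5 = 388.9 + 111.7, so R_E^{DE} = 100.1 kN and R_D = 178 − 100.1 = 77.89 kN.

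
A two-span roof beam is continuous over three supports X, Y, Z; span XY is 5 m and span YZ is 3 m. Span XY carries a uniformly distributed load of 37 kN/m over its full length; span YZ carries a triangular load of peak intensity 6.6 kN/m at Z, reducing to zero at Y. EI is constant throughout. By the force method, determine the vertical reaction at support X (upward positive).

Take M_Y as the redundant. Released structure: two simple spans XY and YZ with a hinge at Y.
Discontinuity in slope at Y on the released structure — sum the simple-span end rotations:
  span XY: UDL 37: wL³/(24EI) = 192.7/EI
  span YZ: triangular load, peak 6.6: 7w₀L³/(360EI) = 3.465/EI
  relative rotation θ_0 = (192.7 + 3.465)/EI = 196.2/EI
A unit hogging moment at Y produces rotation L₁/(3EI) + L₂/(3EI) = 2.667/EI.
Compatibility: M_Y·(L₁+L₂)/(3EI) = θ_0, giving M_Y = 73.56 kN·m (hogging).
Span XY, ΣM about X with M_Y applied at Y: R_Y^{XY}·5 = 462.5 + 73.56, so R_Y^{XY} = 107.2 kN and R_X = 185 − 107.2 = 77.79 kN.

R_X = 77.79 kN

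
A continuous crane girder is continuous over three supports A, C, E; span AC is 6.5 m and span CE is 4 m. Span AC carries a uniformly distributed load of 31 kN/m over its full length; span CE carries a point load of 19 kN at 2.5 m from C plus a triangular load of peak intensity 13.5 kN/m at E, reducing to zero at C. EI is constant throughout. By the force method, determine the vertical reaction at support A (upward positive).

Release continuity at C by inserting a hinge; the redundant is the internal moment M_C. The primary structure is two simply-supported spans AC and CE.
Discontinuity in slope at C on the released structure — sum the simple-span end rotations:
  span AC: UDL 31: wL³/(24EI) = 354.7/EI
  span CE: point load 19 at a = 2.5: Pab(L + b)/(6LEI) = 16.33/EI
  span CE: triangular load, peak 13.5: 7w₀L³/(360EI) = 16.8/EI
  relative rotation θ_0 = (354.7 + 33.13)/EI = 387.9/EI
A unit hogging moment at C produces rotation L₁/(3EI) + L₂/(3EI) = 3.5/EI.
Compatibility: M_C·(L₁+L₂)/(3EI) = θ_0, giving M_C = 110.8 kN·m (hogging).
Span AC, ΣM about A with M_C applied at C: R_C^{AC}·6.5 = 654.9 + 110.8, so R_C^{AC} = 117.8 kN and R_A = 201.5 − 117.8 = 83.7 kN.

R_A = 83.7 kN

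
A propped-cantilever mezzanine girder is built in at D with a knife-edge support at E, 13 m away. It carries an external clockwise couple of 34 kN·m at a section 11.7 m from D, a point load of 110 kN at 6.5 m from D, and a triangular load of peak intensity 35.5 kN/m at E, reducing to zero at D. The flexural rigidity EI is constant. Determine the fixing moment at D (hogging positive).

M_D = 601.6 kN·m

Take the reaction at E as the redundant and release it; the primary structure is a cantilever fixed at D.
Deflection at E on the released cantilever, summing each load's contribution:
  clockwise couple 34 at a = 11.7: M₀a(2L − a)/(2EI) = 2844/EI
  point load 110 at a = 6.5: Pa²(3L − a)/(6EI) = 25174/EI
  triangular load, peak 35.5 at the free end: 11w₀L⁴/(120EI) = 92942/EI
  δ_0 = 120960/EI
Flexibility coefficient — unit upward force at E: δ_{EE} = L³/(3EI) = 732.3/EI.
Compatibility at E: δ_0 − R_E·δ_{EE} = 0, so R_E = 120960/732.3 = 165.2 kN.
Moment equilibrium about D: M_D = Σ(load moments about D) − R_E·L = 2749 − 165.2×13 = 601.6 kN·m.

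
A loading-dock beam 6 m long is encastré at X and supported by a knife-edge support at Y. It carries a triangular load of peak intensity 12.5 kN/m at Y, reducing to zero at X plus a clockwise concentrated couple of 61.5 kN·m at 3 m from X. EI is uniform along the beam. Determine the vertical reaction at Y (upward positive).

Remove the prop at Y; the released (primary) structure is a cantilever built in at X.
Deflection at Y on the released cantilever, summing each load's contribution:
  triangular load, peak 12.5 at the free end: 11w₀L⁴/(120EI) = 1485/EI
  clockwise couple 61.5 at a = 3: M₀a(2L − a)/(2EI) = 830.2/EI
  δ_0 = 2315/EI
Flexibility coefficient — unit upward force at Y: δ_{YY} = L³/(3EI) = 72/EI.
Compatibility at Y: δ_0 − R_Y·δ_{YY} = 0, so R_Y = 2315/72 = 32.16 kN.

R_Y = 32.16 kN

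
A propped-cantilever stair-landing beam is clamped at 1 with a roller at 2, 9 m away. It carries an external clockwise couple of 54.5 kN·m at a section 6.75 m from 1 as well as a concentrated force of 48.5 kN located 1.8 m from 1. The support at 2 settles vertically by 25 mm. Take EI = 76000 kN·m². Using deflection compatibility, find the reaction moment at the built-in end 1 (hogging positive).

M_1 = 111.1 kN·m

Take the reaction at 2 as the redundant and release it; the primary structure is a cantilever fixed at 1.
Downward deflection at the released point 2 due to the loads:
  clockwise couple 54.5 at a = 6.75: M₀a(2L − a)/(2EI) = 2069/EI
  point load 48.5 at a = 1.8: Pa²(3L − a)/(6EI) = 660/EI
  δ_0 = 2729/EI
Tip deflection under a unit load at 2: L³/(3EI) = 243/EI.
With EI = 76000 kN·m²: δ_0 = 0.035912 m and δ_{22} = 0.003197 m/kN.
Compatibility — the beam at 2 must follow the support down by 0.025 m: δ_0 − R_2·δ_{22} = 0.025, so R_2 = (0.035912 − 0.025)/0.003197 = 3.413 kN.
Moment equilibrium about 1: M_1 = Σ(load moments about 1) − R_2·L = 141.8 − 3.413×9 = 111.1 kN·m.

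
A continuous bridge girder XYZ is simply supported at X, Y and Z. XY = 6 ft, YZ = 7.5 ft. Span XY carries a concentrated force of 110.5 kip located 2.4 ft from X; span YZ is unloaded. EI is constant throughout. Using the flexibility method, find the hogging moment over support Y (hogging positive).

M_Y = 49.5 kip·ft

Insert a hinge at Y; M_Y is the redundant, and each span becomes simply supported.
Discontinuity in slope at Y on the released structure — sum the simple-span end rotations:
  span XY: point load 110.5 at a = 2.4: Pab(L + a)/(6LEI) = 222.8/EI
  relative rotation θ_0 = (222.8 + 0)/EI = 222.8/EI
A unit hogging moment at Y produces rotation L₁/(3EI) + L₂/(3EI) = 4.5/EI.
Compatibility: M_Y·(L₁+L₂)/(3EI) = θ_0, giving M_Y = 49.5 kip·ft (hogging).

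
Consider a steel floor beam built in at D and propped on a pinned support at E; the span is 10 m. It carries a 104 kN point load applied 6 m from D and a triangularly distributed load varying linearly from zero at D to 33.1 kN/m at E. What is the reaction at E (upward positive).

Choose R_E as the redundant. The primary structure is the cantilever fixed at D.
Deflection at E on the released cantilever, summing each load's contribution:
  point load 104 at a = 6: Pa²(3L − a)/(6EI) = 14976/EI
  triangular load, peak 33.1 at the free end: 11w₀L⁴/(120EI) = 30342/EI
  δ_0 = 45318/EI
Tip deflection under a unit load at E: L³/(3EI) = 333.3/EI.
The prop prevents deflection at E: R_E = δ_0/δ_{EE} = 45318/333.3 = 136 kN.

R_E = 136 kN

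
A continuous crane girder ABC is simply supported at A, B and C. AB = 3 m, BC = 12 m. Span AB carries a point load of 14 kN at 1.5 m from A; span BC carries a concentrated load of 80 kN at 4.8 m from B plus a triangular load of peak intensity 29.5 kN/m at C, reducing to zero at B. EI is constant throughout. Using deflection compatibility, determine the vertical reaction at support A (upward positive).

Take M_B as the redundant. Released structure: two simple spans AB and BC with a hinge at B.
Discontinuity in slope at B on the released structure — sum the simple-span end rotations:
  span AB: point load 14 at a = 1.5: Pab(L + a)/(6LEI) = 7.875/EI
  span BC: point load 80 at a = 4.8: Pab(L + b)/(6LEI) = 737.3/EI
  span BC: triangular load, peak 29.5: 7w₀L³/(360EI) = 991.2/EI
  relative rotation θ_0 = (7.875 + 1728)/EI = 1736/EI
A unit hogging moment at B produces rotation L₁/(3EI) + L₂/(3EI) = 5/EI.
Compatibility: M_B·(L₁+L₂)/(3EI) = θ_0, giving M_B = 347.3 kN·m (hogging).
Span AB, ΣM about A with M_B applied at B: R_B^{AB}·3 = 21 + 347.3, so R_B^{AB} = 122.8 kN and R_A = 14 − 122.8 = -108.8 kN.

R_A = -108.8 kN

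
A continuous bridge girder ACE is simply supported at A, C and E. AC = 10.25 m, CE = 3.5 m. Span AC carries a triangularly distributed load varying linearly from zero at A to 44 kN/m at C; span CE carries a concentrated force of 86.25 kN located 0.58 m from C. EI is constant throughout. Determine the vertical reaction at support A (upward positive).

Take M_C as the redundant. Released structure: two simple spans AC and CE with a hinge at C.
Rotations at C on the released spans (each span's end-slope, ×1/EI):
  span AC: triangular load, peak 44: w₀L³/(45EI) = 1053/EI
  span CE: point load 86.25 at a = 0.58: Pab(L + b)/(6LEI) = 44.66/EI
  relative rotation θ_0 = (1053 + 44.66)/EI = 1098/EI
A unit hogging moment at C produces rotation L₁/(3EI) + L₂/(3EI) = 4.583/EI.
Slope continuity at C: θ_0 = M_C·4.583/EI, so M_C = 1098/4.583 = 239.5 kN·m (hogging).
Span AC, ΣM about A with M_C applied at C: R_C^{AC}·10.25 = 1541 + 239.5, so R_C^{AC} = 173.7 kN and R_A = 225.5 − 173.7 = 51.8 kN.

R_A = 51.8 kN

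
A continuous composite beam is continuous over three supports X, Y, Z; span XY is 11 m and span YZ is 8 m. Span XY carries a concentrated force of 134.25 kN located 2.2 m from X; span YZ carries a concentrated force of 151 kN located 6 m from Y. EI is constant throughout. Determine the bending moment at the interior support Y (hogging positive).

M_Y = 141.7 kN·m

Release continuity at Y by inserting a hinge; the redundant is the internal moment M_Y. The primary structure is two simply-supported spans XY and YZ.
Rotations at Y on the released spans (each span's end-slope, ×1/EI):
  span XY: point load 134.25 at a = 2.2: Pab(L + a)/(6LEI) = 519.8/EI
  span YZ: point load 151 at a = 6: Pab(L + b)/(6LEI) = 377.5/EI
  relative rotation θ_0 = (519.8 + 377.5)/EI = 897.3/EI
A unit hogging moment at Y produces rotation L₁/(3EI) + L₂/(3EI) = 6.333/EI.
Compatibility: M_Y·(L₁+L₂)/(3EI) = θ_0, giving M_Y = 141.7 kN·m (hogging).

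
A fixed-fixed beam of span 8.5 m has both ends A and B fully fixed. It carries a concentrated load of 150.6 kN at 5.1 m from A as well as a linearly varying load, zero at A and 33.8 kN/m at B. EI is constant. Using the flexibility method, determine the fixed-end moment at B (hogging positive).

M_B = 306.4 kN·m

Release both end moments; the primary structure is a simply-supported span AB with redundants M_A and M_B.
End rotations of the released simple span under the applied load (×1/EI):
  at A: point load 150.6 at a = 5.1: Pab(L + b)/(6LEI) = 609.3/EI
  at B: point load 150.6 at a = 5.1: Pab(L + a)/(6LEI) = 696.4/EI
  at A: triangular load, peak 33.8: 7w₀L³/(360EI) = 403.6/EI
  at B: triangular load, peak 33.8: w₀L³/(45EI) = 461.3/EI
  θ_A0 = 1013/EI,  θ_B0 = 1158/EI
Flexibility coefficients: a unit moment at one end gives L/(3EI) there and L/(6EI) at the far end, so f₁₁ = f₂₂ = 2.833/EI and f₁₂ = f₂₁ = 1.417/EI.
Compatibility — zero rotation at each built-in end:
  2.833 M_A + 1.417 M_B = 1013
  1.417 M_A + 2.833 M_B = 1158
Solving the pair gives M_A = 204.3 kN·m and M_B = 306.4 kN·m (hogging).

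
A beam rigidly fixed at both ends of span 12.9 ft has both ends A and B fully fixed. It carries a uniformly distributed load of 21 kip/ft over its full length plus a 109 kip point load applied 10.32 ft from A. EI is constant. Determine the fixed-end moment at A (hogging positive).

M_A = 336.2 kip·ft

Release both end moments; the primary structure is a simply-supported span AB with redundants M_A and M_B.
End rotations of the released simple span under the applied load (×1/EI):
  at A: UDL 21: wL³/(24EI) = 1878/EI
  at B: UDL 21: wL³/(24EI) = 1878/EI
  at A: point load 109 at a = 10.32: Pab(L + b)/(6LEI) = 580.4/EI
  at B: point load 109 at a = 10.32: Pab(L + a)/(6LEI) = 870.7/EI
  θ_A0 = 2459/EI,  θ_B0 = 2749/EI
Flexibility coefficients: a unit moment at one end gives L/(3EI) there and L/(6EI) at the far end, so f₁₁ = f₂₂ = 4.3/EI and f₁₂ = f₂₁ = 2.15/EI.
Compatibility — zero rotation at each built-in end:
  4.3 M_A + 2.15 M_B = 2459
  2.15 M_A + 4.3 M_B = 2749
Solving the pair gives M_A = 336.2 kip·ft and M_B = 471.2 kip·ft (hogging).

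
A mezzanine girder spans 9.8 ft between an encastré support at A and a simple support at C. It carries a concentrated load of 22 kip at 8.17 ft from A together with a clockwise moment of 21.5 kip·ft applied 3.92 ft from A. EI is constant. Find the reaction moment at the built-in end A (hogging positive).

M_A = 18.29 kip·ft

Release the roller at C. Primary structure: cantilever fixed at A.
Downward deflection at the released point C due to the loads:
  point load 22 at a = 8.17: Pa²(3L − a)/(6EI) = 5196/EI
  clockwise couple 21.5 at a = 3.92: M₀a(2L − a)/(2EI) = 660.8/EI
  δ_0 = 5857/EI
Tip deflection under a unit load at C: L³/(3EI) = 313.7/EI.
The prop prevents deflection at C: R_C = δ_0/δ_{CC} = 5857/313.7 = 18.67 kip.
Moment equilibrium about A: M_A = Σ(load moments about A) − R_C·L = 201.2 − 18.67×9.8 = 18.29 kip·ft.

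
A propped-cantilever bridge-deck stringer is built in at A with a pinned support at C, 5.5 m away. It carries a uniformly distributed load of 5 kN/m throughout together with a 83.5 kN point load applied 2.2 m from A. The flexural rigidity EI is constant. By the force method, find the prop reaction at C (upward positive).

Choose R_C as the redundant. The primary structure is the cantilever fixed at A.
Primary-structure tip deflection at C by superposition:
  UDL 5: wL⁴/(8EI) = 571.9/EI
  point load 83.5 at a = 2.2: Pa²(3L − a)/(6EI) = 963.2/EI
  δ_0 = 1535/EI
Flexibility coefficient — unit upward force at C: δ_{CC} = L³/(3EI) = 55.46/EI.
Compatibility at C: δ_0 − R_C·δ_{CC} = 0, so R_C = 1535/55.46 = 27.68 kN.

R_C = 27.68 kN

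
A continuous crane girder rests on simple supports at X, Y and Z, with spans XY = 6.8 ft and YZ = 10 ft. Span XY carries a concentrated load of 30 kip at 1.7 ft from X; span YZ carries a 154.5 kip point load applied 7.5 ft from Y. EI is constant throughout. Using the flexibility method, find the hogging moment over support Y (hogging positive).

M_Y = 117.4 kip·ft

Insert a hinge at Y; M_Y is the redundant, and each span becomes simply supported.
Discontinuity in slope at Y on the released structure — sum the simple-span end rotations:
  span XY: point load 30 at a = 1.7: Pab(L + a)/(6LEI) = 54.19/EI
  span YZ: point load 154.5 at a = 7.5: Pab(L + b)/(6LEI) = 603.5/EI
  relative rotation θ_0 = (54.19 + 603.5)/EI = 657.7/EI
A unit hogging moment at Y produces rotation L₁/(3EI) + L₂/(3EI) = 5.6/EI.
Compatibility: M_Y·(L₁+L₂)/(3EI) = θ_0, giving M_Y = 117.4 kip·ft (hogging).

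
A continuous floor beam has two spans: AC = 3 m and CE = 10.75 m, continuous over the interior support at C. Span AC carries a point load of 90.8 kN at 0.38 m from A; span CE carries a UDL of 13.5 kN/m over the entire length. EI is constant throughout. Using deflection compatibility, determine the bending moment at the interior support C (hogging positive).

M_C = 156.2 kN·m

Insert a hinge at C; M_C is the redundant, and each span becomes simply supported.
Discontinuity in slope at C on the released structure — sum the simple-span end rotations:
  span AC: point load 90.8 at a = 0.38: Pab(L + a)/(6LEI) = 16.98/EI
  span CE: UDL 13.5: wL³/(24EI) = 698.8/EI
  relative rotation θ_0 = (16.98 + 698.8)/EI = 715.8/EI
A unit hogging moment at C produces rotation L₁/(3EI) + L₂/(3EI) = 4.583/EI.
Compatibility: M_C·(L₁+L₂)/(3EI) = θ_0, giving M_C = 156.2 kN·m (hogging).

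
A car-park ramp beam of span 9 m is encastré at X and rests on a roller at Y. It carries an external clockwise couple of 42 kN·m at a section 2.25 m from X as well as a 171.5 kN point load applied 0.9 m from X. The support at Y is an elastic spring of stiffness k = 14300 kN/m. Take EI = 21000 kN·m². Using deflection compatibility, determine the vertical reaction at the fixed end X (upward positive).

Release the roller at Y. Primary structure: cantilever fixed at X.
Downward deflection at the released point Y due to the loads:
  clockwise couple 42 at a = 2.25: M₀a(2L − a)/(2EI) = 744.2/EI
  point load 171.5 at a = 0.9: Pa²(3L − a)/(6EI) = 604.3/EI
  δ_0 = 1348/EI
Tip deflection under a unit load at Y: L³/(3EI) = 243/EI.
With EI = 21000 kN·m²: δ_0 = 0.064213 m and δ_{YY} = 0.011571 m/kN.
Compatibility — the spring shortens by R_Y/k under the reaction it provides: δ_0 − R_Y·δ_{YY} = R_Y/k. With 1/k = 0.00007 m/kN, R_Y = δ_0 / (δ_{YY} + 1/k) = 0.064213 / (0.011571 + 0.00007) = 5.516 kN.
Vertical equilibrium: R_X = ΣP − R_Y = 171.5 − 5.516 = 166 kN.

R_X = 166 kN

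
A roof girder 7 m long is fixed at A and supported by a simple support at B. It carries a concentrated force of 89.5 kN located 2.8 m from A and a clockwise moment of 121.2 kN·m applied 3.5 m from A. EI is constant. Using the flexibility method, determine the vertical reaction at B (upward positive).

Remove the prop at B; the released (primary) structure is a cantilever built in at A.
Primary-structure tip deflection at B by superposition:
  point load 89.5 at a = 2.8: Pa²(3L − a)/(6EI) = 2128/EI
  clockwise couple 121.2 at a = 3.5: M₀a(2L − a)/(2EI) = 2227/EI
  δ_0 = 4355/EI
Tip deflection under a unit load at B: L³/(3EI) = 114.3/EI.
The prop prevents deflection at B: R_B = δ_0/δ_{BB} = 4355/114.3 = 38.09 kN.

R_B = 38.09 kN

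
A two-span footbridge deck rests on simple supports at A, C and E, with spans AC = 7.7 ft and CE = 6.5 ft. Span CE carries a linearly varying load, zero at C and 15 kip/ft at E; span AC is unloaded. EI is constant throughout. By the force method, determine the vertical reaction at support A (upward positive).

Take M_C as the redundant. Released structure: two simple spans AC and CE with a hinge at C.
End slopes at the hinge C, treating each span as simply supported:
  span CE: triangular load, peak 15: 7w₀L³/(360EI) = 80.1/EI
  relative rotation θ_0 = (0 + 80.1)/EI = 80.1/EI
A unit hogging moment at C produces rotation L₁/(3EI) + L₂/(3EI) = 4.733/EI.
Slope continuity at C: θ_0 = M_C·4.733/EI, so M_C = 80.1/4.733 = 16.92 kip·ft (hogging).
Span AC, ΣM about A with M_C applied at C: R_C^{AC}·7.7 = 0 + 16.92, so R_C^{AC} = 2.198 kip and R_A = 0 − 2.198 = -2.198 kip.

R_A = -2.198 kip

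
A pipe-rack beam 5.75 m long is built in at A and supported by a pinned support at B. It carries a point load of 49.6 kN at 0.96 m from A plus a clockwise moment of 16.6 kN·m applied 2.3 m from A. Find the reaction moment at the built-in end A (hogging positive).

M_A = 37.02 kN·m

Take the reaction at B as the redundant and release it; the primary structure is a cantilever fixed at A.
Free-end deflection of the primary structure under the applied loading (downward +):
  point load 49.6 at a = 0.96: Pa²(3L − a)/(6EI) = 124.1/EI
  clockwise couple 16.6 at a = 2.3: M₀a(2L − a)/(2EI) = 175.6/EI
  δ_0 = 299.7/EI
Tip deflection under a unit load at B: L³/(3EI) = 63.37/EI.
Compatibility at B: δ_0 − R_B·δ_{BB} = 0, so R_B = 299.7/63.37 = 4.73 kN.
Moment equilibrium about A: M_A = Σ(load moments about A) − R_B·L = 64.22 − 4.73×5.75 = 37.02 kN·m.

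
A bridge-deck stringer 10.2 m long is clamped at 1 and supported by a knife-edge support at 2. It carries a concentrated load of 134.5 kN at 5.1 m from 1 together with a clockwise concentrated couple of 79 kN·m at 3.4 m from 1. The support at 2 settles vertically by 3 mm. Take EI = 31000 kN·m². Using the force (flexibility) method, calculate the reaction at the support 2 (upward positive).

R_2 = 48.22 kN

Take the reaction at 2 as the redundant and release it; the primary structure is a cantilever fixed at 1.
Deflection at 2 on the released cantilever, summing each load's contribution:
  point load 134.5 at a = 5.1: Pa²(3L − a)/(6EI) = 14868/EI
  clockwise couple 79 at a = 3.4: M₀a(2L − a)/(2EI) = 2283/EI
  δ_0 = 17151/EI
Flexibility coefficient — unit upward force at 2: δ_{22} = L³/(3EI) = 353.7/EI.
With EI = 31000 kN·m²: δ_0 = 0.55326 m and δ_{22} = 0.011411 m/kN.
Compatibility — the beam at 2 must follow the support down by 0.003 m: δ_0 − R_2·δ_{22} = 0.003, so R_2 = (0.55326 − 0.003)/0.011411 = 48.22 kN.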